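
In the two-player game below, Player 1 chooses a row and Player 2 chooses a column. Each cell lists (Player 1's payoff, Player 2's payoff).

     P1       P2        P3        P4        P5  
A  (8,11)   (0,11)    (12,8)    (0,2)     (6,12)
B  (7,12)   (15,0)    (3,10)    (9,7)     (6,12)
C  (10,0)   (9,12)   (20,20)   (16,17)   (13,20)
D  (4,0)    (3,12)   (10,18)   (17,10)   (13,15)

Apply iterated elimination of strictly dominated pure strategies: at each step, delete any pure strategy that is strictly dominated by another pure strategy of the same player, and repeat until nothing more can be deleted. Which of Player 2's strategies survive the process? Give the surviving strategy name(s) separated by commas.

For Player 1, C strictly dominates A on the remaining columns (P1: 10>8, P2: 9>0, P3: 20>12, P4: 16>0, P5: 13>6); eliminate A.
For Player 2, P3 strictly dominates P2 on the remaining rows (B: 10>0, C: 20>12, D: 18>12); eliminate P2.
For Player 1, C strictly dominates B on the remaining columns (P1: 10>7, P3: 20>3, P4: 16>9, P5: 13>6); eliminate B.
Player 2's strategy P1 is strictly dominated by P3 (C: 20>0, D: 18>0) and is removed.
Player 2's strategy P4 is strictly dominated by P3 (C: 20>17, D: 18>10) and is removed.
Among the remaining strategies, none is strictly dominated by another pure strategy of the same player, so the elimination stops.
Surviving strategies — Player 1: {C, D}; Player 2: {P3, P5}.

P3, P5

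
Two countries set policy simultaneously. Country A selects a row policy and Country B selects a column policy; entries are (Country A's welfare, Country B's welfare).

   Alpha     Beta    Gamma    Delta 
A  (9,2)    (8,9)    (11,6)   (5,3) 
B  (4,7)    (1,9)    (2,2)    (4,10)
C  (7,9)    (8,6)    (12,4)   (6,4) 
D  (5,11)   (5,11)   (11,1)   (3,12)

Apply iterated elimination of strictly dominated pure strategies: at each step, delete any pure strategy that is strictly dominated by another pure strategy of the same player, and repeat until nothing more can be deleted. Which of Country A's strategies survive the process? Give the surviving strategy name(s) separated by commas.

A, C

Row B is eliminated: A beats it against every remaining column (Alpha: 9>4, Beta: 8>1, Gamma: 11>2, Delta: 5>4).
For Country A, C strictly dominates D on the remaining columns (Alpha: 7>5, Beta: 8>5, Gamma: 12>11, Delta: 6>3); eliminate D.
Country B's strategy Gamma is strictly dominated by Beta (A: 9>6, C: 6>4) and is removed.
For Country B, Beta strictly dominates Delta on the remaining rows (A: 9>3, C: 6>4); eliminate Delta.
Among the remaining strategies, none is strictly dominated by another pure strategy of the same player, so the elimination stops.
Surviving strategies — Country A: {A, C}; Country B: {Alpha, Beta}.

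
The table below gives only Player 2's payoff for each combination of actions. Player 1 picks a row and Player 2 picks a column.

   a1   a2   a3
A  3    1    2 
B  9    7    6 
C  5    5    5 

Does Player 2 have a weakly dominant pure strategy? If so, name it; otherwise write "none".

a1 vs a2: A: 3>1, B: 9>7, C: 5=5.
a1 vs a3: A: 3>2, B: 9>6, C: 5=5.
a1 is at least as good as every other strategy against every opponent action, so it is weakly dominant.

a1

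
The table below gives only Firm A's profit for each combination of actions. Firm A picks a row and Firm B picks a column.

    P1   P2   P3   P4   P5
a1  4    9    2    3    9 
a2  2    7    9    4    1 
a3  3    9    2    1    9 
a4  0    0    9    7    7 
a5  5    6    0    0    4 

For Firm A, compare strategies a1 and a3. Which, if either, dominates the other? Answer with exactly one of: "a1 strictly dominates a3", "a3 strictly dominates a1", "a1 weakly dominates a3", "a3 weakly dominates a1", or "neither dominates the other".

Compare a1 to a3 across every action of Firm B: P1: 4>3, P2: 9=9, P3: 2=2, P4: 3>1, P5: 9=9.
a1 is at least as good everywhere and strictly better somewhere (tied only at P2, P3, P5), so a1 weakly but not strictly dominates a3.

a1 weakly dominates a3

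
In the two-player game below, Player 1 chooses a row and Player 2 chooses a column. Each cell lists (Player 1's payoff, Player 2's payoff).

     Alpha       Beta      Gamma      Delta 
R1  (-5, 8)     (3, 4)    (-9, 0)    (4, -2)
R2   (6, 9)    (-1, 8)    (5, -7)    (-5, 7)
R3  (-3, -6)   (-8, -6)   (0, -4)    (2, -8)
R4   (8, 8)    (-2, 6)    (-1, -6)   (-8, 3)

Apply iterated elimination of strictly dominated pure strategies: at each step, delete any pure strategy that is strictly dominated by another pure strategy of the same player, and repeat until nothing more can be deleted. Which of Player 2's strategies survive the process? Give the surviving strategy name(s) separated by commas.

Alpha

Player 2's strategy Delta is strictly dominated by Alpha (R1: 8>-2, R2: 9>7, R3: -6>-8, R4: 8>3) and is removed.
Row R3 is eliminated: R2 beats it against every remaining column (Alpha: 6>-3, Beta: -1>-8, Gamma: 5>0).
Column Beta is eliminated: Alpha beats it against every remaining row (R1: 8>4, R2: 9>8, R4: 8>6).
Row R1 is eliminated: R2 beats it against every remaining column (Alpha: 6>-5, Gamma: 5>-9).
For Player 2, Alpha strictly dominates Gamma on the remaining rows (R2: 9>-7, R4: 8>-6); eliminate Gamma.
For Player 1, R4 strictly dominates R2 on the remaining columns (Alpha: 8>6); eliminate R2.
Among the remaining strategies, none is strictly dominated by another pure strategy of the same player, so the elimination stops.
Surviving strategies — Player 1: {R4}; Player 2: {Alpha}.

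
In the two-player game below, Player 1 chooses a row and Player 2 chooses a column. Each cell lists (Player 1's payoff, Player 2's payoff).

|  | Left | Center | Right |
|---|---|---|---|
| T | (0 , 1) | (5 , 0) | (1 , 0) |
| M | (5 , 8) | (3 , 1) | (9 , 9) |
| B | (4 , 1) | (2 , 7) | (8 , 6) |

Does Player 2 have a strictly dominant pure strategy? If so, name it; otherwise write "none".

none

Left fails to dominate Center at B (1<7).
Center fails to dominate Left at T (0<1).
Right fails to dominate Left at T (0<1).
No single strategy dominates all the others.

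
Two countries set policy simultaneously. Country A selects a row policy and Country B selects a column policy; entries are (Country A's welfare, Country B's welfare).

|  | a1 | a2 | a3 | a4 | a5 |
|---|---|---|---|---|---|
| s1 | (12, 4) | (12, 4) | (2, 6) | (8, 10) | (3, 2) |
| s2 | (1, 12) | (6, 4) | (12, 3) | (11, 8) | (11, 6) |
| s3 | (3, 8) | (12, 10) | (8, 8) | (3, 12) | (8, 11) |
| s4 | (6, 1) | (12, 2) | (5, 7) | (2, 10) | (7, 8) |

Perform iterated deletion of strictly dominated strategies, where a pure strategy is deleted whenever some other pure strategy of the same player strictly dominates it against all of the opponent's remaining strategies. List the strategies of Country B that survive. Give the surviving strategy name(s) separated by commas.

a1, a4

Column a2 is eliminated: a4 beats it against every remaining row (s1: 10>4, s2: 8>4, s3: 12>10, s4: 10>2).
Column a3 is eliminated: a4 beats it against every remaining row (s1: 10>6, s2: 8>3, s3: 12>8, s4: 10>7).
For Country B, a4 strictly dominates a5 on the remaining rows (s1: 10>2, s2: 8>6, s3: 12>11, s4: 10>8); eliminate a5.
For Country A, s1 strictly dominates s3 on the remaining columns (a1: 12>3, a4: 8>3); eliminate s3.
Country A's strategy s4 is strictly dominated by s1 (a1: 12>6, a4: 8>2) and is removed.
Among the remaining strategies, none is strictly dominated by another pure strategy of the same player, so the elimination stops.
Surviving strategies — Country A: {s1, s2}; Country B: {a1, a4}.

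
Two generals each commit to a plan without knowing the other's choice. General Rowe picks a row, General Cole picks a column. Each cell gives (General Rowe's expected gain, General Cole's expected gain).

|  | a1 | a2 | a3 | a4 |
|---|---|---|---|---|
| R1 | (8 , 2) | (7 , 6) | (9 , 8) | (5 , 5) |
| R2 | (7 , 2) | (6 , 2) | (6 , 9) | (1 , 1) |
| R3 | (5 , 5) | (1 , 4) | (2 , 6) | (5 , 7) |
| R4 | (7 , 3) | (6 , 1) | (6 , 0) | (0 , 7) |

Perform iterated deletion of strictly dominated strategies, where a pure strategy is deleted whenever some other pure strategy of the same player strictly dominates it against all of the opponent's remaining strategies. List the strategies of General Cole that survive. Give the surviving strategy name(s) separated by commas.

For General Rowe, R1 strictly dominates R2 on the remaining columns (a1: 8>7, a2: 7>6, a3: 9>6, a4: 5>1); eliminate R2.
General Rowe's strategy R4 is strictly dominated by R1 (a1: 8>7, a2: 7>6, a3: 9>6, a4: 5>0) and is removed.
For General Cole, a3 strictly dominates a1 on the remaining rows (R1: 8>2, R3: 6>5); eliminate a1.
General Cole's strategy a2 is strictly dominated by a3 (R1: 8>6, R3: 6>4) and is removed.
Among the remaining strategies, none is strictly dominated by another pure strategy of the same player, so the elimination stops.
Surviving strategies — General Rowe: {R1, R3}; General Cole: {a3, a4}.

a3, a4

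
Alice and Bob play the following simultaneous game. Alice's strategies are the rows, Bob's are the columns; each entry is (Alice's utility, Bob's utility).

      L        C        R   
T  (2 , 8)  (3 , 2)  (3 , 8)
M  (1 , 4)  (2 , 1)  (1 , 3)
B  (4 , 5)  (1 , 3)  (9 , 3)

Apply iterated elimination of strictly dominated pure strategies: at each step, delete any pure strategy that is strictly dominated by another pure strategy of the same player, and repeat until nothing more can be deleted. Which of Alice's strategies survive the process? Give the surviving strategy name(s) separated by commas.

Alice's strategy M is strictly dominated by T (L: 2>1, C: 3>2, R: 3>1) and is removed.
Column C is eliminated: L beats it against every remaining row (T: 8>2, B: 5>3).
Row T is eliminated: B beats it against every remaining column (L: 4>2, R: 9>3).
Bob's strategy R is strictly dominated by L (B: 5>3) and is removed.
Among the remaining strategies, none is strictly dominated by another pure strategy of the same player, so the elimination stops.
Surviving strategies — Alice: {B}; Bob: {L}.

B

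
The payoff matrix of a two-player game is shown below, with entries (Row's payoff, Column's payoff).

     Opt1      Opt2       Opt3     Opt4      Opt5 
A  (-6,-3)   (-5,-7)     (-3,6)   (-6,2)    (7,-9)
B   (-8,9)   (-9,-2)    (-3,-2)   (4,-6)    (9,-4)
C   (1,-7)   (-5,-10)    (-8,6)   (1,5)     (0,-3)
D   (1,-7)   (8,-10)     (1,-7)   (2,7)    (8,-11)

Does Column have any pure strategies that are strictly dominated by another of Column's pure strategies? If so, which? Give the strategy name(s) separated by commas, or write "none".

Nothing dominates Opt1: Opt2 at A (-3>-7); Opt3 at B (9>-2); Opt4 at B (9>-6); Opt5 at A (-3>-9).
Opt2: dominated, since Opt1 does at least as well everywhere (A: -3>-7, B: 9>-2, C: -7>-10, D: -7>-10).
Nothing dominates Opt3: Opt1 at A (6>-3); Opt2 at A (6>-7); Opt4 at A (6>2); Opt5 at A (6>-9).
Nothing dominates Opt4: Opt1 at A (2>-3); Opt2 at A (2>-7); Opt3 at D (7>-7); Opt5 at A (2>-9).
Opt5: dominated, since Opt3 does at least as well everywhere (A: 6>-9, B: -2>-4, C: 6>-3, D: -7>-11).

Opt2, Opt5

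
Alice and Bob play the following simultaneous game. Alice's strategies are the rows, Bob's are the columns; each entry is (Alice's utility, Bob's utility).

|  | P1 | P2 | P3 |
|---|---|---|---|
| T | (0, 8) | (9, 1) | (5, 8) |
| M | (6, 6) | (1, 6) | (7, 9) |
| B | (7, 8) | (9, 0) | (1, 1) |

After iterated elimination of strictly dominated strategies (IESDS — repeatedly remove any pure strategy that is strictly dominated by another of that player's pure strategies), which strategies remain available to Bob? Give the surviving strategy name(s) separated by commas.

P1, P3

Column P2 is eliminated: P3 beats it against every remaining row (T: 8>1, M: 9>6, B: 1>0).
Alice's strategy T is strictly dominated by M (P1: 6>0, P3: 7>5) and is removed.
Among the remaining strategies, none is strictly dominated by another pure strategy of the same player, so the elimination stops.
Surviving strategies — Alice: {M, B}; Bob: {P1, P3}.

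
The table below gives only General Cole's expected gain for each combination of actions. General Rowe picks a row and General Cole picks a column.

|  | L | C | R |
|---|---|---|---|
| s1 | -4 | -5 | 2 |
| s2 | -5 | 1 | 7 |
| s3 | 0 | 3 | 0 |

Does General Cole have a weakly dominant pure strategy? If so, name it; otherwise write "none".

none

L fails to dominate C at s2 (-5<1).
C fails to dominate L at s1 (-5<-4).
R fails to dominate C at s3 (0<3).
No single strategy dominates all the others.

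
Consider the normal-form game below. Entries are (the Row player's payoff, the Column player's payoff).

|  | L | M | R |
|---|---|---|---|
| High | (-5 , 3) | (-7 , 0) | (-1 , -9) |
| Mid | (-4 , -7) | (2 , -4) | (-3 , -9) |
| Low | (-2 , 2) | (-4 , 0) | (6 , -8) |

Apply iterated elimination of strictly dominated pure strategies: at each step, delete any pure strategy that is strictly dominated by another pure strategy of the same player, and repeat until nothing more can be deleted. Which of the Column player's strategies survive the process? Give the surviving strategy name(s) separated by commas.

L, M

Row High is eliminated: Low beats it against every remaining column (L: -2>-5, M: -4>-7, R: 6>-1).
The Column player's strategy R is strictly dominated by L (Mid: -7>-9, Low: 2>-8) and is removed.
Among the remaining strategies, none is strictly dominated by another pure strategy of the same player, so the elimination stops.
Surviving strategies — the Row player: {Mid, Low}; the Column player: {L, M}.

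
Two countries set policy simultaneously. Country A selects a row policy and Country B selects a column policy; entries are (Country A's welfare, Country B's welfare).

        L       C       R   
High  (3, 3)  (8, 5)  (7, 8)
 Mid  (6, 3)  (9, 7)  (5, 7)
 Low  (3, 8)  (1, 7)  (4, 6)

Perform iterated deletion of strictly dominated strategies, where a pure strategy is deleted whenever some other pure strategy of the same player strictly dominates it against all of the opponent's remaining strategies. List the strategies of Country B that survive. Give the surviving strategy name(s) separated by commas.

For Country A, Mid strictly dominates Low on the remaining columns (L: 6>3, C: 9>1, R: 5>4); eliminate Low.
Column L is eliminated: C beats it against every remaining row (High: 5>3, Mid: 7>3).
Among the remaining strategies, none is strictly dominated by another pure strategy of the same player, so the elimination stops.
Surviving strategies — Country A: {High, Mid}; Country B: {C, R}.

C, R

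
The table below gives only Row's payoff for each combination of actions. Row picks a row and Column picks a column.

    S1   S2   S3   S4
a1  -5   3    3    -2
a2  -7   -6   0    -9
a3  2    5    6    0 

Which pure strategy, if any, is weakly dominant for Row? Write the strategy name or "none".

a3

a3 vs a1: S1: 2>-5, S2: 5>3, S3: 6>3, S4: 0>-2.
a3 vs a2: S1: 2>-7, S2: 5>-6, S3: 6>0, S4: 0>-9.
a3 is at least as good as every other strategy against every opponent action, so it is weakly dominant.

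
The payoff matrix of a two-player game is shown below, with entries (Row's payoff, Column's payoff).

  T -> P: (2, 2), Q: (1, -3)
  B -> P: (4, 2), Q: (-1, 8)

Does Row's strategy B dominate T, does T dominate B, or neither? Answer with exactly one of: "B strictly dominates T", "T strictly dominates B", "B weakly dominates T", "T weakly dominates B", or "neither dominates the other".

neither dominates the other

Compare B to T across each opponent action: P: 4>2, Q: -1<1.
B does better at P but worse at Q; neither strategy dominates the other.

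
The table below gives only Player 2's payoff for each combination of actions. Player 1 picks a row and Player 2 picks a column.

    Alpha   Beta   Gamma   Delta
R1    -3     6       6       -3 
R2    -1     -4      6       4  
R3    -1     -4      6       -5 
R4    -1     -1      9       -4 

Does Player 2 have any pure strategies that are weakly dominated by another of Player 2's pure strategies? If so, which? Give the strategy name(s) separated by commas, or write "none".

Gamma weakly dominates Alpha — R1: 6>-3, R2: 6>-1, R3: 6>-1, R4: 9>-1.
Beta: dominated, since Gamma does at least as well everywhere (R1: 6=6, R2: 6>-4, R3: 6>-4, R4: 9>-1).
Gamma: no other strategy beats it everywhere (Alpha at R1 (6>-3); Beta at R2 (6>-4); Delta at R1 (6>-3)).
Delta is weakly dominated by Gamma (R1: 6>-3, R2: 6>4, R3: 6>-5, R4: 9>-4).

Alpha, Beta, Delta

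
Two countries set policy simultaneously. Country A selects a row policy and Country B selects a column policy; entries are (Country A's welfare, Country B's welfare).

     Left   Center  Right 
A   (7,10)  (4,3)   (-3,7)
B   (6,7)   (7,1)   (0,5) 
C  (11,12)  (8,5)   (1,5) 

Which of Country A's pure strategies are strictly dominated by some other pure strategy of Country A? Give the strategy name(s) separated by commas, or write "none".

A, B

C strictly dominates A — Left: 11>7, Center: 8>4, Right: 1>-3.
B: dominated, since C does at least as well everywhere (Left: 11>6, Center: 8>7, Right: 1>0).
Nothing dominates C: A at Left (11>7); B at Left (11>6).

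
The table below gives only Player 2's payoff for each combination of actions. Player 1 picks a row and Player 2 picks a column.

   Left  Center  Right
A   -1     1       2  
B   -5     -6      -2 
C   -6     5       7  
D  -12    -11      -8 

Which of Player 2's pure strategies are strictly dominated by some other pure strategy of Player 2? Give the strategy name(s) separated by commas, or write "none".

Left, Center

Left is strictly dominated by Right (A: 2>-1, B: -2>-5, C: 7>-6, D: -8>-12).
Center is strictly dominated by Right (A: 2>1, B: -2>-6, C: 7>5, D: -8>-11).
Right: no other strategy beats it everywhere (Left at A (2>-1); Center at A (2>1)).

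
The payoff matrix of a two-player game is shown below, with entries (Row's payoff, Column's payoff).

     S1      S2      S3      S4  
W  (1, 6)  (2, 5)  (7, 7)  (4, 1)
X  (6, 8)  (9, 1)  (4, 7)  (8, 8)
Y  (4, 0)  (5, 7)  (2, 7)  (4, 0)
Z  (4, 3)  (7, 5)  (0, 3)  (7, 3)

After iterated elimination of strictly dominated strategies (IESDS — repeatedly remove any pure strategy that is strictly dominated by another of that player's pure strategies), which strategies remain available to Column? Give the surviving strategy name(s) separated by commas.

S1, S3, S4

Row Y is eliminated: X beats it against every remaining column (S1: 6>4, S2: 9>5, S3: 4>2, S4: 8>4).
Row Z is eliminated: X beats it against every remaining column (S1: 6>4, S2: 9>7, S3: 4>0, S4: 8>7).
Column's strategy S2 is strictly dominated by S1 (W: 6>5, X: 8>1) and is removed.
Among the remaining strategies, none is strictly dominated by another pure strategy of the same player, so the elimination stops.
Surviving strategies — Row: {W, X}; Column: {S1, S3, S4}.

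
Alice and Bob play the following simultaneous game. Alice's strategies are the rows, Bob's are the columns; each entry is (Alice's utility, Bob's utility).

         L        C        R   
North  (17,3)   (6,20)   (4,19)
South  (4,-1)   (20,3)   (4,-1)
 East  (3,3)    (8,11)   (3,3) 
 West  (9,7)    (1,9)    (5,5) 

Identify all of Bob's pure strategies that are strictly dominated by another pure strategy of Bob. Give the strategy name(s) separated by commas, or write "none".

L is strictly dominated by C (North: 20>3, South: 3>-1, East: 11>3, West: 9>7).
C: no other strategy beats it everywhere (L at North (20>3); R at North (20>19)).
C strictly dominates R — North: 20>19, South: 3>-1, East: 11>3, West: 9>5.

L, R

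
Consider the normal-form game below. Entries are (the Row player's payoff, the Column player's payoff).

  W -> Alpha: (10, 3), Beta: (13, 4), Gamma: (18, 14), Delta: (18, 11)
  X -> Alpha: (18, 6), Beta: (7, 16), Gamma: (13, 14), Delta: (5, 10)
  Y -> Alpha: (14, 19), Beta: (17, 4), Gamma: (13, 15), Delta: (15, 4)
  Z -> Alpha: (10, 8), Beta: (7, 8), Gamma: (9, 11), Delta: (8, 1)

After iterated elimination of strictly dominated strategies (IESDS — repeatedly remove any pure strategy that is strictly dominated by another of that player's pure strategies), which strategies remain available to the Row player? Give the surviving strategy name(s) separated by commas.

W, X, Y

The Row player's strategy Z is strictly dominated by Y (Alpha: 14>10, Beta: 17>7, Gamma: 13>9, Delta: 15>8) and is removed.
For the Column player, Gamma strictly dominates Delta on the remaining rows (W: 14>11, X: 14>10, Y: 15>4); eliminate Delta.
Among the remaining strategies, none is strictly dominated by another pure strategy of the same player, so the elimination stops.
Surviving strategies — the Row player: {W, X, Y}; the Column player: {Alpha, Beta, Gamma}.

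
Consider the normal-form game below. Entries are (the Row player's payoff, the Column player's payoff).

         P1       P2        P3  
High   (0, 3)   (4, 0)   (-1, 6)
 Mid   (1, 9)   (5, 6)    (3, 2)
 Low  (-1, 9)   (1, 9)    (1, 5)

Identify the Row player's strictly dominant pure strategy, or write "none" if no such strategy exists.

Mid

Mid vs High: P1: 1>0, P2: 5>4, P3: 3>-1.
Mid vs Low: P1: 1>-1, P2: 5>1, P3: 3>1.
Mid strictly beats every other strategy against every opponent action, so it is strictly dominant.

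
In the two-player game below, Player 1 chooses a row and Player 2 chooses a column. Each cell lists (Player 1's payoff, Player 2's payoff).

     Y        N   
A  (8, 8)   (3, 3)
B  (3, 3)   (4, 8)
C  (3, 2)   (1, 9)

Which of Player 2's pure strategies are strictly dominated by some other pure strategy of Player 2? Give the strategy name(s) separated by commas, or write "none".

none

Y: no other strategy beats it everywhere (N at A (8>3)).
N: no other strategy beats it everywhere (Y at B (8>3)).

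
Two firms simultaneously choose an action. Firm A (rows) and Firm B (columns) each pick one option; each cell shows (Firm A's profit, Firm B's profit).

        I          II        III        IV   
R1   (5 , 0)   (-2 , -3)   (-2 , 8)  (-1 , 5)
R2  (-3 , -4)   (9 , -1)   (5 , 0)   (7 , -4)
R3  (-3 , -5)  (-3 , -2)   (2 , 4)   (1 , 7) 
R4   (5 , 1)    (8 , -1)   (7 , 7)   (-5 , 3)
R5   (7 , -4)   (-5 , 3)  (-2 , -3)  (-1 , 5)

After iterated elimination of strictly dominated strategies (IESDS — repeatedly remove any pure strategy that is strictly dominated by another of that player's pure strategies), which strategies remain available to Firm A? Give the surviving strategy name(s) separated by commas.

Firm B's strategy I is strictly dominated by III (R1: 8>0, R2: 0>-4, R3: 4>-5, R4: 7>1, R5: -3>-4) and is removed.
Row R1 is eliminated: R2 beats it against every remaining column (II: 9>-2, III: 5>-2, IV: 7>-1).
Firm A's strategy R3 is strictly dominated by R2 (II: 9>-3, III: 5>2, IV: 7>1) and is removed.
Firm A's strategy R5 is strictly dominated by R2 (II: 9>-5, III: 5>-2, IV: 7>-1) and is removed.
Firm B's strategy II is strictly dominated by III (R2: 0>-1, R4: 7>-1) and is removed.
For Firm B, III strictly dominates IV on the remaining rows (R2: 0>-4, R4: 7>3); eliminate IV.
Firm A's strategy R2 is strictly dominated by R4 (III: 7>5) and is removed.
Among the remaining strategies, none is strictly dominated by another pure strategy of the same player, so the elimination stops.
Surviving strategies — Firm A: {R4}; Firm B: {III}.

R4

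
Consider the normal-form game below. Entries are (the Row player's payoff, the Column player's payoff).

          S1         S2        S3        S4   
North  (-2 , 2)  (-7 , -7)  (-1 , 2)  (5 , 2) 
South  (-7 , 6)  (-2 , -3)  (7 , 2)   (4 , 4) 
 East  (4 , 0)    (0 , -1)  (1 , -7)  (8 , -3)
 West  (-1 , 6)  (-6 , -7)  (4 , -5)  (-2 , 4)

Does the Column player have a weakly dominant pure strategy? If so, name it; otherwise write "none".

S1

S1 vs S2: North: 2>-7, South: 6>-3, East: 0>-1, West: 6>-7.
S1 vs S3: North: 2=2, South: 6>2, East: 0>-7, West: 6>-5.
S1 vs S4: North: 2=2, South: 6>4, East: 0>-3, West: 6>4.
S1 is at least as good as every other strategy against every opponent action, so it is weakly dominant.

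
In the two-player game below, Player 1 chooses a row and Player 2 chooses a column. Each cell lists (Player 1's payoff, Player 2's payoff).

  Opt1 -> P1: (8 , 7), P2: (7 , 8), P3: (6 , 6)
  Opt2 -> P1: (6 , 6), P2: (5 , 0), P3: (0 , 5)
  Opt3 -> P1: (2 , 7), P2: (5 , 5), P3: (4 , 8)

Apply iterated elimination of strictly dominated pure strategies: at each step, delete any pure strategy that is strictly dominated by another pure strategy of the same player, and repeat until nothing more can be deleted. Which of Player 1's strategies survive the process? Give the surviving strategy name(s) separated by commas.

Opt1

Row Opt2 is eliminated: Opt1 beats it against every remaining column (P1: 8>6, P2: 7>5, P3: 6>0).
Row Opt3 is eliminated: Opt1 beats it against every remaining column (P1: 8>2, P2: 7>5, P3: 6>4).
For Player 2, P2 strictly dominates P1 on the remaining rows (Opt1: 8>7); eliminate P1.
For Player 2, P2 strictly dominates P3 on the remaining rows (Opt1: 8>6); eliminate P3.
Among the remaining strategies, none is strictly dominated by another pure strategy of the same player, so the elimination stops.
Surviving strategies — Player 1: {Opt1}; Player 2: {P2}.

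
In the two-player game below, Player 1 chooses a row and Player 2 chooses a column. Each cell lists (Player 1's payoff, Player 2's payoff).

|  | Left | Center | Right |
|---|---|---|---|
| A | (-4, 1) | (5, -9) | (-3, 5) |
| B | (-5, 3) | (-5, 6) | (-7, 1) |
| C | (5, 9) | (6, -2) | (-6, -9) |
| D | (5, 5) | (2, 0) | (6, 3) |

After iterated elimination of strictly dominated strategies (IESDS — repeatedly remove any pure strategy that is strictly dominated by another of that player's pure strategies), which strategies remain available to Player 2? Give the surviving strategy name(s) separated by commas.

Player 1's strategy B is strictly dominated by A (Left: -4>-5, Center: 5>-5, Right: -3>-7) and is removed.
Column Center is eliminated: Left beats it against every remaining row (A: 1>-9, C: 9>-2, D: 5>0).
Row A is eliminated: D beats it against every remaining column (Left: 5>-4, Right: 6>-3).
Column Right is eliminated: Left beats it against every remaining row (C: 9>-9, D: 5>3).
Among the remaining strategies, none is strictly dominated by another pure strategy of the same player, so the elimination stops.
Surviving strategies — Player 1: {C, D}; Player 2: {Left}.

Left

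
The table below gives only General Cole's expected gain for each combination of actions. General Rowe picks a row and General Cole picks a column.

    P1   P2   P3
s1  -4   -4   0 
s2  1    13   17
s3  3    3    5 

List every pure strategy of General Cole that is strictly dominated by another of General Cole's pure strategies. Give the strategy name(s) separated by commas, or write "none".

P1, P2

P1: dominated, since P3 does at least as well everywhere (s1: 0>-4, s2: 17>1, s3: 5>3).
P3 strictly dominates P2 — s1: 0>-4, s2: 17>13, s3: 5>3.
Nothing dominates P3: P1 at s1 (0>-4); P2 at s1 (0>-4).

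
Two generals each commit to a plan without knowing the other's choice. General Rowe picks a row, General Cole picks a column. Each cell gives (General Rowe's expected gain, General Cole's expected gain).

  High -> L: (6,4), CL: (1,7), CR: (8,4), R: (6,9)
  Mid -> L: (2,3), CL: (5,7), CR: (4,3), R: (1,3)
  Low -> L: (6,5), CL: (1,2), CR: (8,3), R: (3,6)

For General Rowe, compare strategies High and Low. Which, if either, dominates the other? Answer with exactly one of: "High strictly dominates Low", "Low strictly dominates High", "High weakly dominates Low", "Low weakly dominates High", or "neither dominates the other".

High weakly dominates Low

Compare High to Low across each opponent action: L: 6=6, CL: 1=1, CR: 8=8, R: 6>3.
High is at least as good everywhere and strictly better somewhere (tied only at L, CL, CR), so High weakly but not strictly dominates Low.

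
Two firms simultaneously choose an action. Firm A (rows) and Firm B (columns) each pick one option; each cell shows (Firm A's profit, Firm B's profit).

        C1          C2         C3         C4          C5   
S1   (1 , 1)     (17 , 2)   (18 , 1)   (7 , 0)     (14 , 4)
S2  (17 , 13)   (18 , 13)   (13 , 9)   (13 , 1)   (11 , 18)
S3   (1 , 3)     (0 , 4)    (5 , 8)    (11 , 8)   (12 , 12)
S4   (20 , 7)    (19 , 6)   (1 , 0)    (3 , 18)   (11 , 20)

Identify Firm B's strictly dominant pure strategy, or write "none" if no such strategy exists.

C5 vs C1: S1: 4>1, S2: 18>13, S3: 12>3, S4: 20>7.
C5 vs C2: S1: 4>2, S2: 18>13, S3: 12>4, S4: 20>6.
C5 vs C3: S1: 4>1, S2: 18>9, S3: 12>8, S4: 20>0.
C5 vs C4: S1: 4>0, S2: 18>1, S3: 12>8, S4: 20>18.
C5 strictly beats every other strategy against every opponent action, so it is strictly dominant.

C5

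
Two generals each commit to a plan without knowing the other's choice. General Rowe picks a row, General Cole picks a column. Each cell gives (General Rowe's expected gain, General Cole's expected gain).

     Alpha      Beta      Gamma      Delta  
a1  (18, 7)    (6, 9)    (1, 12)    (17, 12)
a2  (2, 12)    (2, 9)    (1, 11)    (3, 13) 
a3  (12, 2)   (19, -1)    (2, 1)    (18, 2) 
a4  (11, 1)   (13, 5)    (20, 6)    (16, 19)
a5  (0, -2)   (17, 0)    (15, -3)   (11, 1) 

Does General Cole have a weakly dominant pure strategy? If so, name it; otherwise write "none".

Delta vs Alpha: a1: 12>7, a2: 13>12, a3: 2=2, a4: 19>1, a5: 1>-2.
Delta vs Beta: a1: 12>9, a2: 13>9, a3: 2>-1, a4: 19>5, a5: 1>0.
Delta vs Gamma: a1: 12=12, a2: 13>11, a3: 2>1, a4: 19>6, a5: 1>-3.
Delta is at least as good as every other strategy against every opponent action, so it is weakly dominant.

Delta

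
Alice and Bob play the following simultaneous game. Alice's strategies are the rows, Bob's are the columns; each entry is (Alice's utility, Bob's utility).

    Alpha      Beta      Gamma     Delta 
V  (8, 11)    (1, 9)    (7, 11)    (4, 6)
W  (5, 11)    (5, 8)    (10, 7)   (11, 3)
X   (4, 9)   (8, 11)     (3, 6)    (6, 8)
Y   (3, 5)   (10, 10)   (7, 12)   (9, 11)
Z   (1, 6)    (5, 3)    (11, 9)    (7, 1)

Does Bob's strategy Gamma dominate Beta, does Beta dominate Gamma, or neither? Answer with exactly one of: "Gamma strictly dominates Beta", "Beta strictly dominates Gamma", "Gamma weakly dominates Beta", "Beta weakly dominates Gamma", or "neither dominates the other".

neither dominates the other

Compare Gamma to Beta across each choice by Alice: V: 11>9, W: 7<8, X: 6<11, Y: 12>10, Z: 9>3.
Gamma does better at V, Y, Z but worse at W, X; neither strategy dominates the other.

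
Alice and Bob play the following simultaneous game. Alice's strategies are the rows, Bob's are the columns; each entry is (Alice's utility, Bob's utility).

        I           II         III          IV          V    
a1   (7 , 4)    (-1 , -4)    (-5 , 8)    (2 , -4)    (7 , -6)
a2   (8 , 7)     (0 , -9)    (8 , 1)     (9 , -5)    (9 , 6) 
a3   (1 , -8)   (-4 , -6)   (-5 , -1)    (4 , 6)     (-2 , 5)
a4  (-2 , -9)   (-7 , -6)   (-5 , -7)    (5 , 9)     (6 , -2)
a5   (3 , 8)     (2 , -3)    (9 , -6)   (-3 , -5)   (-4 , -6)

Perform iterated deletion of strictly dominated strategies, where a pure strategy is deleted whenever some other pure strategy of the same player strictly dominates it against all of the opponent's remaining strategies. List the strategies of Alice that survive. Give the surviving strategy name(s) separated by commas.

Row a1 is eliminated: a2 beats it against every remaining column (I: 8>7, II: 0>-1, III: 8>-5, IV: 9>2, V: 9>7).
For Alice, a2 strictly dominates a3 on the remaining columns (I: 8>1, II: 0>-4, III: 8>-5, IV: 9>4, V: 9>-2); eliminate a3.
Alice's strategy a4 is strictly dominated by a2 (I: 8>-2, II: 0>-7, III: 8>-5, IV: 9>5, V: 9>6) and is removed.
Bob's strategy II is strictly dominated by I (a2: 7>-9, a5: 8>-3) and is removed.
For Bob, I strictly dominates III on the remaining rows (a2: 7>1, a5: 8>-6); eliminate III.
For Alice, a2 strictly dominates a5 on the remaining columns (I: 8>3, IV: 9>-3, V: 9>-4); eliminate a5.
For Bob, I strictly dominates IV on the remaining rows (a2: 7>-5); eliminate IV.
Bob's strategy V is strictly dominated by I (a2: 7>6) and is removed.
Among the remaining strategies, none is strictly dominated by another pure strategy of the same player, so the elimination stops.
Surviving strategies — Alice: {a2}; Bob: {I}.

a2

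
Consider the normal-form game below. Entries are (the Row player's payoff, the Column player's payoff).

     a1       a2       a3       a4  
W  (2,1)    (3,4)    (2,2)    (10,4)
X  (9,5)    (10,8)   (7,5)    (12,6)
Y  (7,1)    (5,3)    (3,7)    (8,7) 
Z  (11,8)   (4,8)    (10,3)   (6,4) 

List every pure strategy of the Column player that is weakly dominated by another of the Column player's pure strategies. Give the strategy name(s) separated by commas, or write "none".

a1: dominated, since a2 does at least as well everywhere (W: 4>1, X: 8>5, Y: 3>1, Z: 8=8).
a2: no other strategy beats it everywhere (a1 at W (4>1); a3 at W (4>2); a4 at X (8>6)).
a4 weakly dominates a3 — W: 4>2, X: 6>5, Y: 7=7, Z: 4>3.
a4 is not dominated — it holds its own against a1 at W (4>1); a2 at Y (7>3); a3 at W (4>2).

a1, a3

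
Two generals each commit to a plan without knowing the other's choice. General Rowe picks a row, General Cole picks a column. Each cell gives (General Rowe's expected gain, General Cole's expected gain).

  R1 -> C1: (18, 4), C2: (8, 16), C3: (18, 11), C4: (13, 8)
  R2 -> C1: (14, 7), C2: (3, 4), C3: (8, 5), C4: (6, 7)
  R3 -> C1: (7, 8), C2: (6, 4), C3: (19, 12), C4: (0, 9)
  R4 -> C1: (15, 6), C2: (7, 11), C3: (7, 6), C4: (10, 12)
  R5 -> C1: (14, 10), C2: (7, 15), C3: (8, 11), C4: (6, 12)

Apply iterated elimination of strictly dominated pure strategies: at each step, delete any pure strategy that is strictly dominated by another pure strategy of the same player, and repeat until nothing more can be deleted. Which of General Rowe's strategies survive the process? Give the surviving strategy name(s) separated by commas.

R1, R3

For General Rowe, R1 strictly dominates R2 on the remaining columns (C1: 18>14, C2: 8>3, C3: 18>8, C4: 13>6); eliminate R2.
For General Rowe, R1 strictly dominates R4 on the remaining columns (C1: 18>15, C2: 8>7, C3: 18>7, C4: 13>10); eliminate R4.
General Rowe's strategy R5 is strictly dominated by R1 (C1: 18>14, C2: 8>7, C3: 18>8, C4: 13>6) and is removed.
For General Cole, C3 strictly dominates C1 on the remaining rows (R1: 11>4, R3: 12>8); eliminate C1.
General Cole's strategy C4 is strictly dominated by C3 (R1: 11>8, R3: 12>9) and is removed.
Among the remaining strategies, none is strictly dominated by another pure strategy of the same player, so the elimination stops.
Surviving strategies — General Rowe: {R1, R3}; General Cole: {C2, C3}.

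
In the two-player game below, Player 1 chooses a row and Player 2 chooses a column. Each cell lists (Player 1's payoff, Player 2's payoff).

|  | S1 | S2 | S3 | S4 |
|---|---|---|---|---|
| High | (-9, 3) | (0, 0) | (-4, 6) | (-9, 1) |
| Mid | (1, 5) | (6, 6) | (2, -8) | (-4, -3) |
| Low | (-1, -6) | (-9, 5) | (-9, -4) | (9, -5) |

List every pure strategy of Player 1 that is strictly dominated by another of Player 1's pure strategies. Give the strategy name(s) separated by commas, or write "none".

High: dominated, since Mid does at least as well everywhere (S1: 1>-9, S2: 6>0, S3: 2>-4, S4: -4>-9).
Mid is not dominated — it holds its own against High at S1 (1>-9); Low at S1 (1>-1).
Low: no other strategy beats it everywhere (High at S1 (-1>-9); Mid at S4 (9>-4)).

High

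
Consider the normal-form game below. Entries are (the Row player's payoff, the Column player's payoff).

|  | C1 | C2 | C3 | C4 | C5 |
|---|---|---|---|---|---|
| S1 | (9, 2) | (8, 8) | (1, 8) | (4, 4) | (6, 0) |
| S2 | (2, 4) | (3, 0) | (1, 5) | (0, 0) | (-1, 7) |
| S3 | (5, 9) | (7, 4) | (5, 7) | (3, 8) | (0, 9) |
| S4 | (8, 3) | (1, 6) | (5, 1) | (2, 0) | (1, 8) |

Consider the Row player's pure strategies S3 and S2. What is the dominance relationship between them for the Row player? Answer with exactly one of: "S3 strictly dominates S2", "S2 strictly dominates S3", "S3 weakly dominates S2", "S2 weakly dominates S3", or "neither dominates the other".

S3 strictly dominates S2

S3's payoffs vs S2's, by the Column player's action — C1: 5>2, C2: 7>3, C3: 5>1, C4: 3>0, C5: 0>-1.
Every comparison favours S3, so S3 strictly dominates S2.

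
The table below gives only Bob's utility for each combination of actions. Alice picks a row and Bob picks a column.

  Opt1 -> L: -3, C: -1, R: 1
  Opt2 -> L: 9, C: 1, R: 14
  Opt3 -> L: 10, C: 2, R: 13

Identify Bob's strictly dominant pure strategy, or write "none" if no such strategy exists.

R

R vs L: Opt1: 1>-3, Opt2: 14>9, Opt3: 13>10.
R vs C: Opt1: 1>-1, Opt2: 14>1, Opt3: 13>2.
R strictly beats every other strategy against every opponent action, so it is strictly dominant.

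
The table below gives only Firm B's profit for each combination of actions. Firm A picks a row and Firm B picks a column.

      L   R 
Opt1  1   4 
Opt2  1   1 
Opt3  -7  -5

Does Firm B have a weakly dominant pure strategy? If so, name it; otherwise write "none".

R vs L: Opt1: 4>1, Opt2: 1=1, Opt3: -5>-7.
R is at least as good as every other strategy against every opponent action, so it is weakly dominant.

R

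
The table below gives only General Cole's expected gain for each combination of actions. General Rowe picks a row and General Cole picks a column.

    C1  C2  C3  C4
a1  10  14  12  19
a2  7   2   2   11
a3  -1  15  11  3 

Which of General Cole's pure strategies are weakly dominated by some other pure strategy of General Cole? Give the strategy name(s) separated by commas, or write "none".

C1, C3

C1 is weakly dominated by C4 (a1: 19>10, a2: 11>7, a3: 3>-1).
C2 is not dominated — it holds its own against C1 at a1 (14>10); C3 at a1 (14>12); C4 at a3 (15>3).
C3 is weakly dominated by C2 (a1: 14>12, a2: 2=2, a3: 15>11).
C4: no other strategy beats it everywhere (C1 at a1 (19>10); C2 at a1 (19>14); C3 at a1 (19>12)).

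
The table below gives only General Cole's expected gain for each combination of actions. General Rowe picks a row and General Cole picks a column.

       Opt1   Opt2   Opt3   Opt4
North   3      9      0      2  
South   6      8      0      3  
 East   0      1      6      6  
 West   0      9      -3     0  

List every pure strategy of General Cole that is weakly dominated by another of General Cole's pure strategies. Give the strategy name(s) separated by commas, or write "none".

Opt1 is weakly dominated by Opt2 (North: 9>3, South: 8>6, East: 1>0, West: 9>0).
Opt2: no other strategy beats it everywhere (Opt1 at North (9>3); Opt3 at North (9>0); Opt4 at North (9>2)).
Opt3: dominated, since Opt4 does at least as well everywhere (North: 2>0, South: 3>0, East: 6=6, West: 0>-3).
Opt4: no other strategy beats it everywhere (Opt1 at East (6>0); Opt2 at East (6>1); Opt3 at North (2>0)).

Opt1, Opt3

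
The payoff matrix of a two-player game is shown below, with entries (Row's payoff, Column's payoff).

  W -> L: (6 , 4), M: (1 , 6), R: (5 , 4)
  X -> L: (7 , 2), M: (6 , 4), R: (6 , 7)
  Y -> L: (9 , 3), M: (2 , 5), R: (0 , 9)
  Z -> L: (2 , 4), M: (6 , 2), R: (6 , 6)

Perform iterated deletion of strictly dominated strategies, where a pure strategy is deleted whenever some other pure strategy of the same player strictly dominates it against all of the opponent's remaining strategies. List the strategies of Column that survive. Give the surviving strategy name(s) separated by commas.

Row W is eliminated: X beats it against every remaining column (L: 7>6, M: 6>1, R: 6>5).
For Column, R strictly dominates L on the remaining rows (X: 7>2, Y: 9>3, Z: 6>4); eliminate L.
Row's strategy Y is strictly dominated by X (M: 6>2, R: 6>0) and is removed.
For Column, R strictly dominates M on the remaining rows (X: 7>4, Z: 6>2); eliminate M.
Among the remaining strategies, none is strictly dominated by another pure strategy of the same player, so the elimination stops.
Surviving strategies — Row: {X, Z}; Column: {R}.

R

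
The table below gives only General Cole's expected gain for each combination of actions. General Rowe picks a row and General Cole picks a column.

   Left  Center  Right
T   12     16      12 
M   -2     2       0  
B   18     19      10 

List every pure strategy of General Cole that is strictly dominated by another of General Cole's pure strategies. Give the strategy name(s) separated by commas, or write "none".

Left, Right

Left is strictly dominated by Center (T: 16>12, M: 2>-2, B: 19>18).
Nothing dominates Center: Left at T (16>12); Right at T (16>12).
Center strictly dominates Right — T: 16>12, M: 2>0, B: 19>10.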